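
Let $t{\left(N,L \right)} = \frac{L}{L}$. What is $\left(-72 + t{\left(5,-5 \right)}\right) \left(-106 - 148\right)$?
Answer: $18034$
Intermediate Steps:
$t{\left(N,L \right)} = 1$
$\left(-72 + t{\left(5,-5 \right)}\right) \left(-106 - 148\right) = \left(-72 + 1\right) \left(-106 - 148\right) = \left(-71\right) \left(-254\right) = 18034$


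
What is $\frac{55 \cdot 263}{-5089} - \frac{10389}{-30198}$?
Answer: $- \frac{2611867}{1045426} \approx -2.4984$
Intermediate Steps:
$\frac{55 \cdot 263}{-5089} - \frac{10389}{-30198} = 14465 \left(- \frac{1}{5089}\right) - - \frac{3463}{10066} = - \frac{14465}{5089} + \frac{3463}{10066} = - \frac{2611867}{1045426}$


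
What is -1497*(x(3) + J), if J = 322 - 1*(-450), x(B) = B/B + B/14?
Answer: -16205025/14 ≈ -1.1575e+6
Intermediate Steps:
x(B) = 1 + B/14 (x(B) = 1 + B*(1/14) = 1 + B/14)
J = 772 (J = 322 + 450 = 772)
-1497*(x(3) + J) = -1497*((1 + (1/14)*3) + 772) = -1497*((1 + 3/14) + 772) = -1497*(17/14 + 772) = -1497*10825/14 = -16205025/14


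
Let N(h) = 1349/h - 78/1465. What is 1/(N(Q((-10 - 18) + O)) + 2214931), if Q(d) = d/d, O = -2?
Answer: 1465/3246850122 ≈ 4.5121e-7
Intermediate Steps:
Q(d) = 1
N(h) = -78/1465 + 1349/h (N(h) = 1349/h - 78*1/1465 = 1349/h - 78/1465 = -78/1465 + 1349/h)
1/(N(Q((-10 - 18) + O)) + 2214931) = 1/((-78/1465 + 1349/1) + 2214931) = 1/((-78/1465 + 1349*1) + 2214931) = 1/((-78/1465 + 1349) + 2214931) = 1/(1976207/1465 + 2214931) = 1/(3246850122/1465) = 1465/3246850122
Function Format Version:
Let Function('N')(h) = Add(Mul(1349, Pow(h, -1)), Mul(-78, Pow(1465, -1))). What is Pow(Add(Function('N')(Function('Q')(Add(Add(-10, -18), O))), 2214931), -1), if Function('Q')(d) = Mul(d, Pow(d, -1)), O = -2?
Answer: Rational(1465, 3246850122) ≈ 4.5121e-7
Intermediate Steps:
Function('Q')(d) = 1
Function('N')(h) = Add(Rational(-78, 1465), Mul(1349, Pow(h, -1))) (Function('N')(h) = Add(Mul(1349, Pow(h, -1)), Mul(-78, Rational(1, 1465))) = Add(Mul(1349, Pow(h, -1)), Rational(-78, 1465)) = Add(Rational(-78, 1465), Mul(1349, Pow(h, -1))))
Pow(Add(Function('N')(Function('Q')(Add(Add(-10, -18), O))), 2214931), -1) = Pow(Add(Add(Rational(-78, 1465), Mul(1349, Pow(1, -1))), 2214931), -1) = Pow(Add(Add(Rational(-78, 1465), Mul(1349, 1)), 2214931), -1) = Pow(Add(Add(Rational(-78, 1465), 1349), 2214931), -1) = Pow(Add(Rational(1976207, 1465), 2214931), -1) = Pow(Rational(3246850122, 1465), -1) = Rational(1465, 3246850122)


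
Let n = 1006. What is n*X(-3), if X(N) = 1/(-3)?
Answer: -1006/3 ≈ -335.33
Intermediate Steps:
X(N) = -1/3
n*X(-3) = 1006*(-1/3) = -1006/3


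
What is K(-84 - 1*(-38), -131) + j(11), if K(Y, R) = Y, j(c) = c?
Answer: -35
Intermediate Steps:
K(-84 - 1*(-38), -131) + j(11) = (-84 - 1*(-38)) + 11 = (-84 + 38) + 11 = -46 + 11 = -35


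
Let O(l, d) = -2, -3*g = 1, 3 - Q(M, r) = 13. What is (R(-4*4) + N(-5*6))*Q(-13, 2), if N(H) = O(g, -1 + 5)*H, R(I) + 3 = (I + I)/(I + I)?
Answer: -580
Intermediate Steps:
Q(M, r) = -10 (Q(M, r) = 3 - 1*13 = 3 - 13 = -10)
g = -⅓ (g = -⅓*1 = -⅓ ≈ -0.33333)
R(I) = -2 (R(I) = -3 + (I + I)/(I + I) = -3 + (2*I)/((2*I)) = -3 + (2*I)*(1/(2*I)) = -3 + 1 = -2)
N(H) = -2*H
(R(-4*4) + N(-5*6))*Q(-13, 2) = (-2 - (-10)*6)*(-10) = (-2 - 2*(-30))*(-10) = (-2 + 60)*(-10) = 58*(-10) = -580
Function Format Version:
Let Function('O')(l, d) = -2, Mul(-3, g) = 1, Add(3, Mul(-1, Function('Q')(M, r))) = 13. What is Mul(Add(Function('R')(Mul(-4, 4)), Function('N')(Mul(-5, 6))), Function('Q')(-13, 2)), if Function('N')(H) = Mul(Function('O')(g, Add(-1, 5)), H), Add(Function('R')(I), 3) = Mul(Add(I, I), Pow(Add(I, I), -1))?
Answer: -580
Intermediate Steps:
Function('Q')(M, r) = -10 (Function('Q')(M, r) = Add(3, Mul(-1, 13)) = Add(3, -13) = -10)
g = Rational(-1, 3) (g = Mul(Rational(-1, 3), 1) = Rational(-1, 3) ≈ -0.33333)
Function('R')(I) = -2 (Function('R')(I) = Add(-3, Mul(Add(I, I), Pow(Add(I, I), -1))) = Add(-3, Mul(Mul(2, I), Pow(Mul(2, I), -1))) = Add(-3, Mul(Mul(2, I), Mul(Rational(1, 2), Pow(I, -1)))) = Add(-3, 1) = -2)
Function('N')(H) = Mul(-2, H)
Mul(Add(Function('R')(Mul(-4, 4)), Function('N')(Mul(-5, 6))), Function('Q')(-13, 2)) = Mul(Add(-2, Mul(-2, Mul(-5, 6))), -10) = Mul(Add(-2, Mul(-2, -30)), -10) = Mul(Add(-2, 60), -10) = Mul(58, -10) = -580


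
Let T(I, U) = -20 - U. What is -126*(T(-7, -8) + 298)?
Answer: -36036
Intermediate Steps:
-126*(T(-7, -8) + 298) = -126*((-20 - 1*(-8)) + 298) = -126*((-20 + 8) + 298) = -126*(-12 + 298) = -126*286 = -36036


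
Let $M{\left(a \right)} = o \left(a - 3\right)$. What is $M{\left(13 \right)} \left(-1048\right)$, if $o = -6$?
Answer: $62880$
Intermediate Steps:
$M{\left(a \right)} = 18 - 6 a$ ($M{\left(a \right)} = - 6 \left(a - 3\right) = - 6 \left(-3 + a\right) = 18 - 6 a$)
$M{\left(13 \right)} \left(-1048\right) = \left(18 - 78\right) \left(-1048\right) = \left(-60\right) \left(-1048\right) = 62880$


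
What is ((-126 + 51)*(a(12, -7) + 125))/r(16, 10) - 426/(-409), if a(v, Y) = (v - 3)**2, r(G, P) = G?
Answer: -3156117/3272 ≈ -964.58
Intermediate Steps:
a(v, Y) = (-3 + v)**2
((-126 + 51)*(a(12, -7) + 125))/r(16, 10) - 426/(-409) = ((-126 + 51)*((-3 + 12)**2 + 125))/16 - 426/(-409) = -75*(9**2 + 125)*(1/16) - 426*(-1/409) = -75*(81 + 125)*(1/16) + 426/409 = -75*206*(1/16) + 426/409 = -15450*1/16 + 426/409 = -7725/8 + 426/409 = -3156117/3272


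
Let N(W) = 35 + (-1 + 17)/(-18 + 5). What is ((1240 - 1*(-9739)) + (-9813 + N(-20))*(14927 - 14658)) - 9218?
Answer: -34175077/13 ≈ -2.6289e+6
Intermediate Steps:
N(W) = 439/13 (N(W) = 35 + 16/(-13) = 35 + 16*(-1/13) = 35 - 16/13 = 439/13)
((1240 - 1*(-9739)) + (-9813 + N(-20))*(14927 - 14658)) - 9218 = ((1240 - 1*(-9739)) + (-9813 + 439/13)*(14927 - 14658)) - 9218 = ((1240 + 9739) - 127130/13*269) - 9218 = (10979 - 34197970/13) - 9218 = -34055243/13 - 9218 = -34175077/13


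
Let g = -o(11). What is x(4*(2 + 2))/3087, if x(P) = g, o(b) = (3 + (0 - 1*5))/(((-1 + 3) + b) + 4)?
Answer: 2/52479 ≈ 3.8110e-5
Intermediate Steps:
o(b) = -2/(6 + b) (o(b) = (3 + (0 - 5))/((2 + b) + 4) = (3 - 5)/(6 + b) = -2/(6 + b))
g = 2/17 (g = -(-2)/(6 + 11) = -(-2)/17 = -1*(-2/17) = 2/17 ≈ 0.11765)
x(P) = 2/17
x(4*(2 + 2))/3087 = (2/17)/3087 = (2/17)*(1/3087) = 2/52479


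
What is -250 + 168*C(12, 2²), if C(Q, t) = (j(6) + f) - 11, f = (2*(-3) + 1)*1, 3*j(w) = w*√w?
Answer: -2938 + 336*√6 ≈ -2115.0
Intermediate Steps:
j(w) = w^(3/2)/3 (j(w) = (w*√w)/3 = w^(3/2)/3)
f = -5 (f = (-6 + 1)*1 = -5*1 = -5)
C(Q, t) = -16 + 2*√6 (C(Q, t) = (6^(3/2)/3 - 5) - 11 = ((6*√6)/3 - 5) - 11 = (2*√6 - 5) - 11 = (-5 + 2*√6) - 11 = -16 + 2*√6)
-250 + 168*C(12, 2²) = -250 + 168*(-16 + 2*√6) = -250 + (-2688 + 336*√6) = -2938 + 336*√6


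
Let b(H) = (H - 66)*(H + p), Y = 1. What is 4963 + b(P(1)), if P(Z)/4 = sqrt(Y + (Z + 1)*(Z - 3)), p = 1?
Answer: 4849 - 260*I*sqrt(3) ≈ 4849.0 - 450.33*I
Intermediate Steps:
P(Z) = 4*sqrt(1 + (1 + Z)*(-3 + Z)) (P(Z) = 4*sqrt(1 + (Z + 1)*(Z - 3)) = 4*sqrt(1 + (1 + Z)*(-3 + Z)))
b(H) = (1 + H)*(-66 + H) (b(H) = (H - 66)*(H + 1) = (-66 + H)*(1 + H) = (1 + H)*(-66 + H))
4963 + b(P(1)) = 4963 + (-66 + (4*sqrt(-2 + 1**2 - 2*1))**2 - 260*sqrt(-2 + 1**2 - 2*1)) = 4963 + (-66 + (4*sqrt(-2 + 1 - 2))**2 - 260*sqrt(-2 + 1 - 2)) = 4963 + (-66 + (4*sqrt(-3))**2 - 260*sqrt(-3)) = 4963 + (-66 + (4*(I*sqrt(3)))**2 - 260*I*sqrt(3)) = 4963 + (-66 + (4*I*sqrt(3))**2 - 260*I*sqrt(3)) = 4963 + (-66 - 48 - 260*I*sqrt(3)) = 4963 + (-114 - 260*I*sqrt(3)) = 4849 - 260*I*sqrt(3)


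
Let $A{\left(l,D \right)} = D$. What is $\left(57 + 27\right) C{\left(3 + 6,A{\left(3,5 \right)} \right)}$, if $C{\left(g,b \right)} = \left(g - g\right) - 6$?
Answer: $-504$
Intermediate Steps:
$C{\left(g,b \right)} = -6$ ($C{\left(g,b \right)} = 0 - 6 = -6$)
$\left(57 + 27\right) C{\left(3 + 6,A{\left(3,5 \right)} \right)} = \left(57 + 27\right) \left(-6\right) = 84 \left(-6\right) = -504$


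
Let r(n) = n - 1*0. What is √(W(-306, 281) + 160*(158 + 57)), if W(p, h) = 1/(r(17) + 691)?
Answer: √4310870577/354 ≈ 185.47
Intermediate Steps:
r(n) = n (r(n) = n + 0 = n)
W(p, h) = 1/708 (W(p, h) = 1/(17 + 691) = 1/708)
√(W(-306, 281) + 160*(158 + 57)) = √(1/708 + 160*(158 + 57)) = √(1/708 + 160*215) = √(1/708 + 34400) = √(24355201/708) = √4310870577/354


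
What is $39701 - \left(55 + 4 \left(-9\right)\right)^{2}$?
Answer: $39340$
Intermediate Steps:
$39701 - \left(55 + 4 \left(-9\right)\right)^{2} = 39701 - \left(55 - 36\right)^{2} = 39701 - 19^{2} = 39701 - 361 = 39340$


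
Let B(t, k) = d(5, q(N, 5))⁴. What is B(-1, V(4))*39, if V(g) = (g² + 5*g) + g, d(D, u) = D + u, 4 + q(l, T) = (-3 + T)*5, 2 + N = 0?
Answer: 570999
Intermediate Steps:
N = -2 (N = -2 + 0 = -2)
q(l, T) = -19 + 5*T (q(l, T) = -4 + (-3 + T)*5 = -4 + (-15 + 5*T) = -19 + 5*T)
V(g) = g² + 6*g
B(t, k) = 14641 (B(t, k) = (5 + (-19 + 5*5))⁴ = (5 + (-19 + 25))⁴ = (5 + 6)⁴ = 11⁴ = 14641)
B(-1, V(4))*39 = 14641*39 = 570999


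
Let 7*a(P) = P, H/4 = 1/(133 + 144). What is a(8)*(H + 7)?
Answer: 15544/1939 ≈ 8.0165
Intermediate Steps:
H = 4/277 (H = 4/(133 + 144) = 4/277 ≈ 0.014440)
a(P) = P/7
a(8)*(H + 7) = ((⅐)*8)*(4/277 + 7) = (8/7)*(1943/277) = 15544/1939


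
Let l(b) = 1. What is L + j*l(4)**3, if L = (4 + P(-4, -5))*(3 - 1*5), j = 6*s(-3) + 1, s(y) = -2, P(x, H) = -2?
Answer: -15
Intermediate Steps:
j = -11 (j = 6*(-2) + 1 = -12 + 1 = -11)
L = -4 (L = (4 - 2)*(3 - 1*5) = 2*(3 - 5) = 2*(-2) = -4)
L + j*l(4)**3 = -4 - 11*1**3 = -4 - 11*1 = -4 - 11 = -15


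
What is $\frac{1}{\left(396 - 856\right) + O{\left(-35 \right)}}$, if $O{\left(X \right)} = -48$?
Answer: $- \frac{1}{508} \approx -0.0019685$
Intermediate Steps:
$\frac{1}{\left(396 - 856\right) + O{\left(-35 \right)}} = \frac{1}{\left(396 - 856\right) - 48} = \frac{1}{-460 - 48} = \frac{1}{-508} = - \frac{1}{508}$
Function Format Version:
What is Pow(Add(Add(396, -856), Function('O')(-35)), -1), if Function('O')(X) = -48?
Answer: Rational(-1, 508) ≈ -0.0019685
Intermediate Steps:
Pow(Add(Add(396, -856), Function('O')(-35)), -1) = Pow(Add(Add(396, -856), -48), -1) = Pow(Add(-460, -48), -1) = Pow(-508, -1) = Rational(-1, 508)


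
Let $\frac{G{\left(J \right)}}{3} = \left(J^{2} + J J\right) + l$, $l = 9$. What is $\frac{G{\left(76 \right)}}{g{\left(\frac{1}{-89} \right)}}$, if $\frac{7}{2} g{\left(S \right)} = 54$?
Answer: $\frac{80927}{36} \approx 2248.0$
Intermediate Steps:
$g{\left(S \right)} = \frac{108}{7}$ ($g{\left(S \right)} = \frac{2}{7} \cdot 54 = \frac{108}{7}$)
$G{\left(J \right)} = 27 + 6 J^{2}$ ($G{\left(J \right)} = 3 \left(\left(J^{2} + J J\right) + 9\right) = 3 \left(\left(J^{2} + J^{2}\right) + 9\right) = 3 \left(2 J^{2} + 9\right) = 3 \left(9 + 2 J^{2}\right) = 27 + 6 J^{2}$)
$\frac{G{\left(76 \right)}}{g{\left(\frac{1}{-89} \right)}} = \frac{27 + 6 \cdot 76^{2}}{\frac{108}{7}} = \left(27 + 6 \cdot 5776\right) \frac{7}{108} = \left(27 + 34656\right) \frac{7}{108} = 34683 \cdot \frac{7}{108} = \frac{80927}{36}$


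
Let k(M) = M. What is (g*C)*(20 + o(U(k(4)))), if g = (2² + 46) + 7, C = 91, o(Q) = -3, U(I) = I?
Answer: 88179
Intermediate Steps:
g = 57 (g = (4 + 46) + 7 = 50 + 7 = 57)
(g*C)*(20 + o(U(k(4)))) = (57*91)*(20 - 3) = 5187*17 = 88179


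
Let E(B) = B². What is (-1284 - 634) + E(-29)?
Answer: -1077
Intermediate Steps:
(-1284 - 634) + E(-29) = (-1284 - 634) + (-29)² = -1918 + 841 = -1077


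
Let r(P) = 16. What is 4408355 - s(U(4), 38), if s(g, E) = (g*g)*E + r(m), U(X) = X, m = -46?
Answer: 4407731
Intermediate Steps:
s(g, E) = 16 + E*g**2 (s(g, E) = (g*g)*E + 16 = g**2*E + 16 = E*g**2 + 16 = 16 + E*g**2)
4408355 - s(U(4), 38) = 4408355 - (16 + 38*4**2) = 4408355 - (16 + 38*16) = 4408355 - (16 + 608) = 4408355 - 1*624 = 4408355 - 624 = 4407731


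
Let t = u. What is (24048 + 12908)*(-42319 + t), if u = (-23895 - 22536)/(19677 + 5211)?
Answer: -3243756551339/2074 ≈ -1.5640e+9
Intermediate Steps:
u = -15477/8296 (u = -46431/24888 = -46431*1/24888 = -15477/8296 ≈ -1.8656)
t = -15477/8296 ≈ -1.8656
(24048 + 12908)*(-42319 + t) = (24048 + 12908)*(-42319 - 15477/8296) = 36956*(-351093901/8296) = -3243756551339/2074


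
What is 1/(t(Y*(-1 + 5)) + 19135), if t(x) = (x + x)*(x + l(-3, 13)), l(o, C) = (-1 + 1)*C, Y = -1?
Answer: 1/19167 ≈ 5.2173e-5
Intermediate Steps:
l(o, C) = 0 (l(o, C) = 0*C = 0)
t(x) = 2*x² (t(x) = (x + x)*(x + 0) = (2*x)*x = 2*x²)
1/(t(Y*(-1 + 5)) + 19135) = 1/(2*(-(-1 + 5))² + 19135) = 1/(2*(-1*4)² + 19135) = 1/(2*(-4)² + 19135) = 1/(2*16 + 19135) = 1/(32 + 19135) = 1/19167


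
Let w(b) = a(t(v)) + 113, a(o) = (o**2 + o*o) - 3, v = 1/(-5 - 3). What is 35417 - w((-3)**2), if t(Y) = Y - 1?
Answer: 1129743/32 ≈ 35305.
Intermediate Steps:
v = -1/8 (v = 1/(-8) = -1/8 ≈ -0.12500)
t(Y) = -1 + Y
a(o) = -3 + 2*o**2 (a(o) = (o**2 + o**2) - 3 = 2*o**2 - 3 = -3 + 2*o**2)
w(b) = 3601/32 (w(b) = (-3 + 2*(-1 - 1/8)**2) + 113 = (-3 + 2*(-9/8)**2) + 113 = (-3 + 2*(81/64)) + 113 = (-3 + 81/32) + 113 = -15/32 + 113 = 3601/32)
35417 - w((-3)**2) = 35417 - 1*3601/32 = 35417 - 3601/32 = 1129743/32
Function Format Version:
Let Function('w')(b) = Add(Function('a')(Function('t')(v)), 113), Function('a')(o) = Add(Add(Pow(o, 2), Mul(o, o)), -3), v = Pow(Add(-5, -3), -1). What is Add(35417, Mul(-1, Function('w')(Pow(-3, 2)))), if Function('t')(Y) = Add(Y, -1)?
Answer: Rational(1129743, 32) ≈ 35305.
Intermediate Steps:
v = Rational(-1, 8) (v = Pow(-8, -1) = Rational(-1, 8) ≈ -0.12500)
Function('t')(Y) = Add(-1, Y)
Function('a')(o) = Add(-3, Mul(2, Pow(o, 2))) (Function('a')(o) = Add(Add(Pow(o, 2), Pow(o, 2)), -3) = Add(Mul(2, Pow(o, 2)), -3) = Add(-3, Mul(2, Pow(o, 2))))
Function('w')(b) = Rational(3601, 32) (Function('w')(b) = Add(Add(-3, Mul(2, Pow(Add(-1, Rational(-1, 8)), 2))), 113) = Add(Add(-3, Mul(2, Pow(Rational(-9, 8), 2))), 113) = Add(Add(-3, Mul(2, Rational(81, 64))), 113) = Add(Add(-3, Rational(81, 32)), 113) = Add(Rational(-15, 32), 113) = Rational(3601, 32))
Add(35417, Mul(-1, Function('w')(Pow(-3, 2)))) = Add(35417, Mul(-1, Rational(3601, 32))) = Add(35417, Rational(-3601, 32)) = Rational(1129743, 32)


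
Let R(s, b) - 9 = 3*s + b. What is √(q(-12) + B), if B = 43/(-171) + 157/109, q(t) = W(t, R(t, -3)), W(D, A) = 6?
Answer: √277501574/6213 ≈ 2.6812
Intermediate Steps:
R(s, b) = 9 + b + 3*s (R(s, b) = 9 + (3*s + b) = 9 + (b + 3*s) = 9 + b + 3*s)
q(t) = 6
B = 22160/18639 (B = 43*(-1/171) + 157*(1/109) = -43/171 + 157/109 = 22160/18639 ≈ 1.1889)
√(q(-12) + B) = √(6 + 22160/18639) = √(133994/18639) = √277501574/6213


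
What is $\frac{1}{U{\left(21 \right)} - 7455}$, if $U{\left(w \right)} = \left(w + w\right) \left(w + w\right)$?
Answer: $- \frac{1}{5691} \approx -0.00017572$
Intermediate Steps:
$U{\left(w \right)} = 4 w^{2}$ ($U{\left(w \right)} = 2 w 2 w = 4 w^{2}$)
$\frac{1}{U{\left(21 \right)} - 7455} = \frac{1}{4 \cdot 21^{2} - 7455} = \frac{1}{4 \cdot 441 - 7455} = \frac{1}{1764 - 7455} = \frac{1}{-5691} = - \frac{1}{5691}$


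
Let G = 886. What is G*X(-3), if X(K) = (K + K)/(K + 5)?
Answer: -2658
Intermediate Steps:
X(K) = 2*K/(5 + K) (X(K) = (2*K)/(5 + K) = 2*K/(5 + K))
G*X(-3) = 886*(2*(-3)/(5 - 3)) = 886*(2*(-3)/2) = 886*(2*(-3)*(½)) = 886*(-3) = -2658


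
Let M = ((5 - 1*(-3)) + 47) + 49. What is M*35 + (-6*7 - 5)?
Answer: 3593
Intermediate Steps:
M = 104 (M = ((5 + 3) + 47) + 49 = (8 + 47) + 49 = 55 + 49 = 104)
M*35 + (-6*7 - 5) = 104*35 + (-6*7 - 5) = 3640 + (-42 - 5) = 3640 - 47 = 3593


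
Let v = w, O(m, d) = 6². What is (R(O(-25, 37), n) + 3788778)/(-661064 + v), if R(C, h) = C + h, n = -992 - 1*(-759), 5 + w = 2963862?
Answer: 3788581/2302793 ≈ 1.6452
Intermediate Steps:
w = 2963857 (w = -5 + 2963862 = 2963857)
O(m, d) = 36
v = 2963857
n = -233 (n = -992 + 759 = -233)
(R(O(-25, 37), n) + 3788778)/(-661064 + v) = ((36 - 233) + 3788778)/(-661064 + 2963857) = (-197 + 3788778)/2302793 = 3788581*(1/2302793) = 3788581/2302793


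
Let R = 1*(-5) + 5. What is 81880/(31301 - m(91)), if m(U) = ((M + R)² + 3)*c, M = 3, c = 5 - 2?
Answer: 16376/6253 ≈ 2.6189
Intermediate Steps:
c = 3
R = 0 (R = -5 + 5 = 0)
m(U) = 36 (m(U) = ((3 + 0)² + 3)*3 = (3² + 3)*3 = (9 + 3)*3 = 12*3 = 36)
81880/(31301 - m(91)) = 81880/(31301 - 1*36) = 81880/(31301 - 36) = 81880/31265 = 81880*(1/31265) = 16376/6253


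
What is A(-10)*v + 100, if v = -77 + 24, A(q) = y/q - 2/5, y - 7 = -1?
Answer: 153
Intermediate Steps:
y = 6 (y = 7 - 1 = 6)
A(q) = -2/5 + 6/q (A(q) = 6/q - 2/5 = -2/5 + 6/q)
v = -53
A(-10)*v + 100 = (-2/5 + 6/(-10))*(-53) + 100 = (-2/5 + 6*(-1/10))*(-53) + 100 = (-2/5 - 3/5)*(-53) + 100 = -1*(-53) + 100 = 53 + 100 = 153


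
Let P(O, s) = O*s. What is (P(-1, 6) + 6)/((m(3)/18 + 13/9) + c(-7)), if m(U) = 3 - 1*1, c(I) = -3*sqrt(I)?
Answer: 0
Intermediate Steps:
m(U) = 2 (m(U) = 3 - 1 = 2)
(P(-1, 6) + 6)/((m(3)/18 + 13/9) + c(-7)) = (-1*6 + 6)/((2/18 + 13/9) - 3*I*sqrt(7)) = (-6 + 6)/((2*(1/18) + 13*(1/9)) - 3*I*sqrt(7)) = 0/((1/9 + 13/9) - 3*I*sqrt(7)) = 0/(14/9 - 3*I*sqrt(7)) = 0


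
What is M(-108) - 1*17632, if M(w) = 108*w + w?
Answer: -29404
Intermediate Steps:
M(w) = 109*w
M(-108) - 1*17632 = 109*(-108) - 1*17632 = -11772 - 17632 = -29404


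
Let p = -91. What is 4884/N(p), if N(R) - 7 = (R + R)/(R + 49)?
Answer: 7326/17 ≈ 430.94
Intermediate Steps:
N(R) = 7 + 2*R/(49 + R) (N(R) = 7 + (R + R)/(R + 49) = 7 + (2*R)/(49 + R) = 7 + 2*R/(49 + R))
4884/N(p) = 4884/(((343 + 9*(-91))/(49 - 91))) = 4884/(((343 - 819)/(-42))) = 4884/((-1/42*(-476))) = 4884/(34/3) = 4884*(3/34) = 7326/17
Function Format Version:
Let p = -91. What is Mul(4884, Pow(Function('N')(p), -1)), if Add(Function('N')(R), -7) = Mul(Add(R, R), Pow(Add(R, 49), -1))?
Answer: Rational(7326, 17) ≈ 430.94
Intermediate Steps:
Function('N')(R) = Add(7, Mul(2, R, Pow(Add(49, R), -1))) (Function('N')(R) = Add(7, Mul(Add(R, R), Pow(Add(R, 49), -1))) = Add(7, Mul(Mul(2, R), Pow(Add(49, R), -1))) = Add(7, Mul(2, R, Pow(Add(49, R), -1))))
Mul(4884, Pow(Function('N')(p), -1)) = Mul(4884, Pow(Mul(Pow(Add(49, -91), -1), Add(343, Mul(9, -91))), -1)) = Mul(4884, Pow(Mul(Pow(-42, -1), Add(343, -819)), -1)) = Mul(4884, Pow(Mul(Rational(-1, 42), -476), -1)) = Mul(4884, Pow(Rational(34, 3), -1)) = Mul(4884, Rational(3, 34)) = Rational(7326, 17)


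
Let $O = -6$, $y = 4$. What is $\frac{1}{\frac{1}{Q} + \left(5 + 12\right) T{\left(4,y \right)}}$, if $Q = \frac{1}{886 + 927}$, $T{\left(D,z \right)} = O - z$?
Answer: $\frac{1}{1643} \approx 0.00060864$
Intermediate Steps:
$T{\left(D,z \right)} = -6 - z$
$Q = \frac{1}{1813} \approx 0.00055157$
$\frac{1}{\frac{1}{Q} + \left(5 + 12\right) T{\left(4,y \right)}} = \frac{1}{\frac{1}{\frac{1}{1813}} + \left(5 + 12\right) \left(-6 - 4\right)} = \frac{1}{1813 + 17 \left(-6 - 4\right)} = \frac{1}{1813 + 17 \left(-10\right)} = \frac{1}{1813 - 170} = \frac{1}{1643}$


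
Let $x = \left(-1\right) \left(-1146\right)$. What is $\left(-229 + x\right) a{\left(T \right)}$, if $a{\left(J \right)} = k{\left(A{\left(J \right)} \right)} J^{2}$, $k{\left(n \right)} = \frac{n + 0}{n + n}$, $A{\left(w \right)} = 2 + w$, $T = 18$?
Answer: $148554$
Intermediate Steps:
$k{\left(n \right)} = \frac{1}{2}$ ($k{\left(n \right)} = \frac{n}{2 n} = n \frac{1}{2 n} = \frac{1}{2}$)
$a{\left(J \right)} = \frac{J^{2}}{2}$
$x = 1146$
$\left(-229 + x\right) a{\left(T \right)} = \left(-229 + 1146\right) \frac{18^{2}}{2} = 917 \cdot \frac{1}{2} \cdot 324 = 917 \cdot 162 = 148554$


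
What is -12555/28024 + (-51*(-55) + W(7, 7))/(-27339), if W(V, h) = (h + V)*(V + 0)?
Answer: -13696607/24714456 ≈ -0.55419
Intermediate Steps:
W(V, h) = V*(V + h) (W(V, h) = (V + h)*V = V*(V + h))
-12555/28024 + (-51*(-55) + W(7, 7))/(-27339) = -12555/28024 + (-51*(-55) + 7*(7 + 7))/(-27339) = -12555*1/28024 + (2805 + 7*14)*(-1/27339) = -405/904 + (2805 + 98)*(-1/27339) = -405/904 + 2903*(-1/27339) = -405/904 - 2903/27339 = -13696607/24714456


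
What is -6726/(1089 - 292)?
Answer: -6726/797 ≈ -8.4391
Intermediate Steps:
-6726/(1089 - 292) = -6726/797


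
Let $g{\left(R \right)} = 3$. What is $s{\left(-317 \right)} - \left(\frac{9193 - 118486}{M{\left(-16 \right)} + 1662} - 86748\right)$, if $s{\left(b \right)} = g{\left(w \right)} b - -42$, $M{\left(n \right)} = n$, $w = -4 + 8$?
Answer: $\frac{141400287}{1646} \approx 85905.0$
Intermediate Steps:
$w = 4$
$s{\left(b \right)} = 42 + 3 b$ ($s{\left(b \right)} = 3 b - -42 = 3 b + 42 = 42 + 3 b$)
$s{\left(-317 \right)} - \left(\frac{9193 - 118486}{M{\left(-16 \right)} + 1662} - 86748\right) = \left(42 + 3 \left(-317\right)\right) - \left(\frac{9193 - 118486}{-16 + 1662} - 86748\right) = \left(42 - 951\right) - \left(- \frac{109293}{1646} - 86748\right) = -909 - \left(\left(-109293\right) \frac{1}{1646} - 86748\right) = -909 - \left(- \frac{109293}{1646} - 86748\right) = -909 - - \frac{142896501}{1646} = -909 + \frac{142896501}{1646} = \frac{141400287}{1646}$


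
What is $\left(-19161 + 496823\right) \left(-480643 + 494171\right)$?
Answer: $6461811536$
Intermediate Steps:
$\left(-19161 + 496823\right) \left(-480643 + 494171\right) = 477662 \cdot 13528 = 6461811536$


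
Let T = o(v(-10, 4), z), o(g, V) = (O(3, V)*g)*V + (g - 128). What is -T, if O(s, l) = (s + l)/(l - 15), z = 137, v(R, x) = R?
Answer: 104318/61 ≈ 1710.1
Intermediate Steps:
O(s, l) = (l + s)/(-15 + l)
o(g, V) = -128 + g + V*g*(3 + V)/(-15 + V) (o(g, V) = (((V + 3)/(-15 + V))*g)*V + (g - 128) = (((3 + V)/(-15 + V))*g)*V + (-128 + g) = (g*(3 + V)/(-15 + V))*V + (-128 + g) = V*g*(3 + V)/(-15 + V) + (-128 + g) = -128 + g + V*g*(3 + V)/(-15 + V))
T = -104318/61 (T = ((-128 - 10)*(-15 + 137) + 137*(-10)*(3 + 137))/(-15 + 137) = (-138*122 + 137*(-10)*140)/122 = (-16836 - 191800)/122 = (1/122)*(-208636) = -104318/61 ≈ -1710.1)
-T = -1*(-104318/61) = 104318/61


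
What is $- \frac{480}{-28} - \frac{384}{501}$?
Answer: $\frac{19144}{1169} \approx 16.376$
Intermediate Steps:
$- \frac{480}{-28} - \frac{384}{501} = \left(-480\right) \left(- \frac{1}{28}\right) - \frac{128}{167} = \frac{120}{7} - \frac{128}{167} = \frac{19144}{1169}$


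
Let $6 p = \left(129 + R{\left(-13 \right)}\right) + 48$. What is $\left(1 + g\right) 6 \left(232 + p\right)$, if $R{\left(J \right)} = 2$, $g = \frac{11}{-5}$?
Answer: $- \frac{9426}{5} \approx -1885.2$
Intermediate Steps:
$g = - \frac{11}{5}$ ($g = 11 \left(- \frac{1}{5}\right) = - \frac{11}{5} \approx -2.2$)
$p = \frac{179}{6}$ ($p = \frac{\left(129 + 2\right) + 48}{6} = \frac{131 + 48}{6} = \frac{1}{6} \cdot 179 = \frac{179}{6} \approx 29.833$)
$\left(1 + g\right) 6 \left(232 + p\right) = \left(1 - \frac{11}{5}\right) 6 \left(232 + \frac{179}{6}\right) = \left(- \frac{6}{5}\right) 6 \cdot \frac{1571}{6} = \left(- \frac{36}{5}\right) \frac{1571}{6} = - \frac{9426}{5}$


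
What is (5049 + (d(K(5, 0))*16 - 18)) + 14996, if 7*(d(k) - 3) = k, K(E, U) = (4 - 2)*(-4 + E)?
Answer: 140557/7 ≈ 20080.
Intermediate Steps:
K(E, U) = -8 + 2*E (K(E, U) = 2*(-4 + E) = -8 + 2*E)
d(k) = 3 + k/7
(5049 + (d(K(5, 0))*16 - 18)) + 14996 = (5049 + ((3 + (-8 + 2*5)/7)*16 - 18)) + 14996 = (5049 + ((3 + (-8 + 10)/7)*16 - 18)) + 14996 = (5049 + ((3 + (1/7)*2)*16 - 18)) + 14996 = (5049 + ((3 + 2/7)*16 - 18)) + 14996 = (5049 + ((23/7)*16 - 18)) + 14996 = (5049 + (368/7 - 18)) + 14996 = (5049 + 242/7) + 14996 = 35585/7 + 14996 = 140557/7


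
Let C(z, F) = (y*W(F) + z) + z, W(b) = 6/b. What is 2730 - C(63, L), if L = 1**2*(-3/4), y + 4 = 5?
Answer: 2612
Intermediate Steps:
y = 1 (y = -4 + 5 = 1)
L = -3/4 (L = 1*(-3*1/4) = 1*(-3/4) = -3/4 ≈ -0.75000)
C(z, F) = 2*z + 6/F (C(z, F) = (1*(6/F) + z) + z = (6/F + z) + z = (z + 6/F) + z = 2*z + 6/F)
2730 - C(63, L) = 2730 - (2*63 + 6/(-3/4)) = 2730 - (126 + 6*(-4/3)) = 2730 - (126 - 8) = 2730 - 1*118 = 2730 - 118 = 2612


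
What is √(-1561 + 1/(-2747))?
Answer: 6*I*√327203411/2747 ≈ 39.51*I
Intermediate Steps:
√(-1561 + 1/(-2747)) = √(-1561 - 1/2747) = √(-4288068/2747) = 6*I*√327203411/2747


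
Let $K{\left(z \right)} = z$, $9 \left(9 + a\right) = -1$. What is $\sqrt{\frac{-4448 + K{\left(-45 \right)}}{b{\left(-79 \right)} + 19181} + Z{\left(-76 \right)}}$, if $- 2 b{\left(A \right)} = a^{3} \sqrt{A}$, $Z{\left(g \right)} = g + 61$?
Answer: $2 \sqrt{3} \sqrt{\frac{-17751636 - 344605 i \sqrt{79}}{13982949 + 275684 i \sqrt{79}}} \approx 0.0051029 + 3.9022 i$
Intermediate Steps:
$Z{\left(g \right)} = 61 + g$
$a = - \frac{82}{9}$ ($a = -9 + \frac{1}{9} \left(-1\right) = -9 - \frac{1}{9} = - \frac{82}{9} \approx -9.1111$)
$b{\left(A \right)} = \frac{275684 \sqrt{A}}{729}$ ($b{\left(A \right)} = - \frac{\left(- \frac{82}{9}\right)^{3} \sqrt{A}}{2} = - \frac{\left(- \frac{551368}{729}\right) \sqrt{A}}{2} = \frac{275684 \sqrt{A}}{729}$)
$\sqrt{\frac{-4448 + K{\left(-45 \right)}}{b{\left(-79 \right)} + 19181} + Z{\left(-76 \right)}} = \sqrt{\frac{-4448 - 45}{\frac{275684 \sqrt{-79}}{729} + 19181} + \left(61 - 76\right)} = \sqrt{- \frac{4493}{\frac{275684 i \sqrt{79}}{729} + 19181} - 15} = \sqrt{- \frac{4493}{19181 + \frac{275684 i \sqrt{79}}{729}} - 15} = \sqrt{-15 - \frac{4493}{19181 + \frac{275684 i \sqrt{79}}{729}}}$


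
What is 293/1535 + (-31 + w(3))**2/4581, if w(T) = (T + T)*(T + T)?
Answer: 1380608/7031835 ≈ 0.19634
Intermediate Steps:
w(T) = 4*T**2 (w(T) = (2*T)*(2*T) = 4*T**2)
293/1535 + (-31 + w(3))**2/4581 = 293/1535 + (-31 + 4*3**2)**2/4581 = 293*(1/1535) + (-31 + 4*9)**2*(1/4581) = 293/1535 + (-31 + 36)**2*(1/4581) = 293/1535 + 5**2*(1/4581) = 293/1535 + 25*(1/4581) = 293/1535 + 25/4581 = 1380608/7031835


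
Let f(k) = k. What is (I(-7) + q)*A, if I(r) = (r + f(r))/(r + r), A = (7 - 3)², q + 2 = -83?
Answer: -1344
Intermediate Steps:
q = -85 (q = -2 - 83 = -85)
A = 16 (A = 4² = 16)
I(r) = 1 (I(r) = (r + r)/(r + r) = (2*r)/((2*r)) = (2*r)*(1/(2*r)) = 1)
(I(-7) + q)*A = (1 - 85)*16 = -84*16 = -1344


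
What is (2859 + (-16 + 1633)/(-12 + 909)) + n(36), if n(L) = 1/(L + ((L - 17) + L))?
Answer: 460591/161 ≈ 2860.8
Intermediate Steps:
n(L) = 1/(-17 + 3*L) (n(L) = 1/(L + ((-17 + L) + L)) = 1/(L + (-17 + 2*L)) = 1/(-17 + 3*L))
(2859 + (-16 + 1633)/(-12 + 909)) + n(36) = (2859 + (-16 + 1633)/(-12 + 909)) + 1/(-17 + 3*36) = (2859 + 1617/897) + 1/(-17 + 108) = (2859 + 1617*(1/897)) + 1/91 = (2859 + 539/299) + 1/91 = 855380/299 + 1/91 = 460591/161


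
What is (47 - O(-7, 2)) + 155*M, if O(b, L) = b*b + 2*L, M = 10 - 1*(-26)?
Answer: 5574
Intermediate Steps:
M = 36 (M = 10 + 26 = 36)
O(b, L) = b² + 2*L
(47 - O(-7, 2)) + 155*M = (47 - ((-7)² + 2*2)) + 155*36 = (47 - (49 + 4)) + 5580 = (47 - 1*53) + 5580 = (47 - 53) + 5580 = -6 + 5580 = 5574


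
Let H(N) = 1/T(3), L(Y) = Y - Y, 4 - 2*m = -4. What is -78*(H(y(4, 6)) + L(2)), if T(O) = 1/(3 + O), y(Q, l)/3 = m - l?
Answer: -468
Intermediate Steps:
m = 4 (m = 2 - ½*(-4) = 2 + 2 = 4)
y(Q, l) = 12 - 3*l (y(Q, l) = 3*(4 - l) = 12 - 3*l)
L(Y) = 0
H(N) = 6 (H(N) = 1/(1/(3 + 3)) = 1/(1/6) = 1/(⅙) = 6)
-78*(H(y(4, 6)) + L(2)) = -78*(6 + 0) = -78*6 = -468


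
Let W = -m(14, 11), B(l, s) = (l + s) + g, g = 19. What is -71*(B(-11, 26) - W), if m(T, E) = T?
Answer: -3408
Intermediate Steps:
B(l, s) = 19 + l + s (B(l, s) = (l + s) + 19 = 19 + l + s)
W = -14 (W = -1*14 = -14)
-71*(B(-11, 26) - W) = -71*((19 - 11 + 26) - 1*(-14)) = -71*(34 + 14) = -71*48 = -3408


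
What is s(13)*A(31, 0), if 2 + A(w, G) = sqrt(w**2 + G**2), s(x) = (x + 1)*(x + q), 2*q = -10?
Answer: 3248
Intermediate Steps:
q = -5 (q = (1/2)*(-10) = -5)
s(x) = (1 + x)*(-5 + x) (s(x) = (x + 1)*(x - 5) = (1 + x)*(-5 + x))
A(w, G) = -2 + sqrt(G**2 + w**2) (A(w, G) = -2 + sqrt(w**2 + G**2) = -2 + sqrt(G**2 + w**2))
s(13)*A(31, 0) = (-5 + 13**2 - 4*13)*(-2 + sqrt(0**2 + 31**2)) = (-5 + 169 - 52)*(-2 + sqrt(0 + 961)) = 112*(-2 + sqrt(961)) = 112*(-2 + 31) = 112*29 = 3248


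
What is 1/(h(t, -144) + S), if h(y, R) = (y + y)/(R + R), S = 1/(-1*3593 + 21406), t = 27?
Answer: -285008/53423 ≈ -5.3349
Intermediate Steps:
S = 1/17813 (S = 1/(-3593 + 21406) = 1/17813 ≈ 5.6139e-5)
h(y, R) = y/R (h(y, R) = (2*y)/((2*R)) = (2*y)*(1/(2*R)) = y/R)
1/(h(t, -144) + S) = 1/(27/(-144) + 1/17813) = 1/(27*(-1/144) + 1/17813) = 1/(-3/16 + 1/17813) = 1/(-53423/285008) = -285008/53423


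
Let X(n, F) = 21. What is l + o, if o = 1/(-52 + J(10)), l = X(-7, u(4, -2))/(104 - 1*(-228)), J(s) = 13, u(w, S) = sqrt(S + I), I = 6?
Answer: 487/12948 ≈ 0.037612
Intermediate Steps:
u(w, S) = sqrt(6 + S) (u(w, S) = sqrt(S + 6) = sqrt(6 + S))
l = 21/332 (l = 21/(104 - 1*(-228)) = 21/(104 + 228) = 21/332 ≈ 0.063253)
o = -1/39 (o = 1/(-52 + 13) = 1/(-39) = -1/39 ≈ -0.025641)
l + o = 21/332 - 1/39 = 487/12948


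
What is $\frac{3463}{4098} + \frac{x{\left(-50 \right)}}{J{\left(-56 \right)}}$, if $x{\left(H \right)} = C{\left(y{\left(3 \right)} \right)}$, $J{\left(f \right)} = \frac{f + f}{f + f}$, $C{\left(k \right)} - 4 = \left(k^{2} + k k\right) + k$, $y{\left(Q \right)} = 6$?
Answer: $\frac{339499}{4098} \approx 82.845$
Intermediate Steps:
$C{\left(k \right)} = 4 + k + 2 k^{2}$ ($C{\left(k \right)} = 4 + \left(\left(k^{2} + k k\right) + k\right) = 4 + \left(\left(k^{2} + k^{2}\right) + k\right) = 4 + \left(2 k^{2} + k\right) = 4 + \left(k + 2 k^{2}\right) = 4 + k + 2 k^{2}$)
$J{\left(f \right)} = 1$ ($J{\left(f \right)} = \frac{2 f}{2 f} = 2 f \frac{1}{2 f} = 1$)
$x{\left(H \right)} = 82$ ($x{\left(H \right)} = 4 + 6 + 2 \cdot 6^{2} = 4 + 6 + 2 \cdot 36 = 4 + 6 + 72 = 82$)
$\frac{3463}{4098} + \frac{x{\left(-50 \right)}}{J{\left(-56 \right)}} = \frac{3463}{4098} + \frac{82}{1} = 3463 \cdot \frac{1}{4098} + 82 \cdot 1 = \frac{3463}{4098} + 82 = \frac{339499}{4098}$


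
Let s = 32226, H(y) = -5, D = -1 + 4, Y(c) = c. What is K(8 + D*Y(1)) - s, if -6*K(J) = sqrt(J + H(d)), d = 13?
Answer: -32226 - sqrt(6)/6 ≈ -32226.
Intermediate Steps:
D = 3
K(J) = -sqrt(-5 + J)/6 (K(J) = -sqrt(J - 5)/6 = -sqrt(-5 + J)/6)
K(8 + D*Y(1)) - s = -sqrt(-5 + (8 + 3*1))/6 - 1*32226 = -sqrt(-5 + (8 + 3))/6 - 32226 = -sqrt(-5 + 11)/6 - 32226 = -sqrt(6)/6 - 32226 = -32226 - sqrt(6)/6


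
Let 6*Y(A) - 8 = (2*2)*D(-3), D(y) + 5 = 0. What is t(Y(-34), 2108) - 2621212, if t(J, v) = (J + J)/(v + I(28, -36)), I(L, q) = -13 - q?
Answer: -5585802776/2131 ≈ -2.6212e+6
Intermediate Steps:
D(y) = -5 (D(y) = -5 + 0 = -5)
Y(A) = -2 (Y(A) = 4/3 + ((2*2)*(-5))/6 = 4/3 + (4*(-5))/6 = 4/3 + (⅙)*(-20) = 4/3 - 10/3 = -2)
t(J, v) = 2*J/(23 + v) (t(J, v) = (J + J)/(v + (-13 - 1*(-36))) = (2*J)/(v + (-13 + 36)) = (2*J)/(v + 23) = (2*J)/(23 + v) = 2*J/(23 + v))
t(Y(-34), 2108) - 2621212 = 2*(-2)/(23 + 2108) - 2621212 = 2*(-2)/2131 - 2621212 = 2*(-2)*(1/2131) - 2621212 = -4/2131 - 2621212 = -5585802776/2131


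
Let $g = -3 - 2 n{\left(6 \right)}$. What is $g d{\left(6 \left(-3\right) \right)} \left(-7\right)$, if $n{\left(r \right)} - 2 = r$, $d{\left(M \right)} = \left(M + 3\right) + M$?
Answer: $-4389$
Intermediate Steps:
$d{\left(M \right)} = 3 + 2 M$ ($d{\left(M \right)} = \left(3 + M\right) + M = 3 + 2 M$)
$n{\left(r \right)} = 2 + r$
$g = -19$ ($g = -3 - 2 \left(2 + 6\right) = -3 - 16 = -19$)
$g d{\left(6 \left(-3\right) \right)} \left(-7\right) = - 19 \left(3 + 2 \cdot 6 \left(-3\right)\right) \left(-7\right) = - 19 \left(3 + 2 \left(-18\right)\right) \left(-7\right) = - 19 \left(3 - 36\right) \left(-7\right) = \left(-19\right) \left(-33\right) \left(-7\right) = 627 \left(-7\right) = -4389$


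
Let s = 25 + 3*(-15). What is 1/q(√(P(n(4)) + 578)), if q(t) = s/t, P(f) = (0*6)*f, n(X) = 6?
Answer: -17*√2/20 ≈ -1.2021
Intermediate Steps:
s = -20 (s = 25 - 45 = -20)
P(f) = 0 (P(f) = 0*f = 0)
q(t) = -20/t
1/q(√(P(n(4)) + 578)) = 1/(-20/√(0 + 578)) = 1/(-20*√2/34) = 1/(-10*√2/17) = -17*√2/20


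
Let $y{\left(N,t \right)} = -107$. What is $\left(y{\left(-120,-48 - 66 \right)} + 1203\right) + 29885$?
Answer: $30981$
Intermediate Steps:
$\left(y{\left(-120,-48 - 66 \right)} + 1203\right) + 29885 = \left(-107 + 1203\right) + 29885 = 1096 + 29885 = 30981$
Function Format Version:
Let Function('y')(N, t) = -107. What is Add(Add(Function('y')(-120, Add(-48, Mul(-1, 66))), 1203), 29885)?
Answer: 30981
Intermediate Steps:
Add(Add(Function('y')(-120, Add(-48, Mul(-1, 66))), 1203), 29885) = Add(Add(-107, 1203), 29885) = Add(1096, 29885) = 30981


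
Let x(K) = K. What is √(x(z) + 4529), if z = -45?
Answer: 2*√1121 ≈ 66.963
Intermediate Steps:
√(x(z) + 4529) = √(-45 + 4529) = √4484 = 2*√1121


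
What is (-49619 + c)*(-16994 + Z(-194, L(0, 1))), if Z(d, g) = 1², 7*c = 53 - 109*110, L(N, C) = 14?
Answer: 6105075110/7 ≈ 8.7215e+8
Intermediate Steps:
c = -11937/7 (c = (53 - 109*110)/7 = (53 - 11990)/7 = (⅐)*(-11937) = -11937/7 ≈ -1705.3)
Z(d, g) = 1
(-49619 + c)*(-16994 + Z(-194, L(0, 1))) = (-49619 - 11937/7)*(-16994 + 1) = -359270/7*(-16993) = 6105075110/7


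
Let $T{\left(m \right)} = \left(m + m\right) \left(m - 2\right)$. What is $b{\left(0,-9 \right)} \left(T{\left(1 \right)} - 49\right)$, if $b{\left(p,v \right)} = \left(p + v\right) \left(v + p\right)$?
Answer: $-4131$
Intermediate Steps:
$T{\left(m \right)} = 2 m \left(-2 + m\right)$
$b{\left(p,v \right)} = \left(p + v\right)^{2}$ ($b{\left(p,v \right)} = \left(p + v\right) \left(p + v\right) = \left(p + v\right)^{2}$)
$b{\left(0,-9 \right)} \left(T{\left(1 \right)} - 49\right) = \left(0 - 9\right)^{2} \left(2 \cdot 1 \left(-2 + 1\right) - 49\right) = \left(-9\right)^{2} \left(2 \cdot 1 \left(-1\right) - 49\right) = 81 \left(-2 - 49\right) = 81 \left(-51\right) = -4131$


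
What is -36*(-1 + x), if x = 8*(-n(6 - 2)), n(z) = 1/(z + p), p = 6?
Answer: 324/5 ≈ 64.800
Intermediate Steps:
n(z) = 1/(6 + z) (n(z) = 1/(z + 6) = 1/(6 + z))
x = -⅘ (x = 8*(-1/(6 + (6 - 2))) = 8*(-1/(6 + 4)) = 8*(-1/10) = 8*(-1*⅒) = 8*(-⅒) = -⅘ ≈ -0.80000)
-36*(-1 + x) = -36*(-1 - ⅘) = -36*(-9/5) = 324/5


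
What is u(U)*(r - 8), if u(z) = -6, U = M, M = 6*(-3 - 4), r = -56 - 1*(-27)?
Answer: 222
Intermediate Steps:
r = -29 (r = -56 + 27 = -29)
M = -42 (M = 6*(-7) = -42)
U = -42
u(U)*(r - 8) = -6*(-29 - 8) = -6*(-37) = 222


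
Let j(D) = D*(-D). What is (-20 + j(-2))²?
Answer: 576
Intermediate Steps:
j(D) = -D²
(-20 + j(-2))² = (-20 - 1*(-2)²)² = (-20 - 1*4)² = (-20 - 4)² = (-24)² = 576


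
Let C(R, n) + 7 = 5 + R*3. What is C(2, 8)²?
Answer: 16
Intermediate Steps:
C(R, n) = -2 + 3*R (C(R, n) = -7 + (5 + R*3) = -7 + (5 + 3*R) = -2 + 3*R)
C(2, 8)² = (-2 + 3*2)² = (-2 + 6)² = 4² = 16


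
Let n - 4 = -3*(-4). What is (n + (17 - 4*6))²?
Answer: 81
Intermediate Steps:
n = 16 (n = 4 - 3*(-4) = 4 + 12 = 16)
(n + (17 - 4*6))² = (16 + (17 - 4*6))² = (16 + (17 - 1*24))² = (16 + (17 - 24))² = (16 - 7)² = 9² = 81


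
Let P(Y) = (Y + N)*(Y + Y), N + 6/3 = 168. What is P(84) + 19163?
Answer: 61163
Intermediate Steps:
N = 166 (N = -2 + 168 = 166)
P(Y) = 2*Y*(166 + Y) (P(Y) = (Y + 166)*(Y + Y) = (166 + Y)*(2*Y) = 2*Y*(166 + Y))
P(84) + 19163 = 2*84*(166 + 84) + 19163 = 2*84*250 + 19163 = 42000 + 19163 = 61163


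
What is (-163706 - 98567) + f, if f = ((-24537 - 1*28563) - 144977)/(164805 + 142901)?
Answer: -80703173815/307706 ≈ -2.6227e+5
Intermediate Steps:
f = -198077/307706 (f = ((-24537 - 28563) - 144977)/307706 = (-53100 - 144977)*(1/307706) = -198077*1/307706 = -198077/307706 ≈ -0.64372)
(-163706 - 98567) + f = (-163706 - 98567) - 198077/307706 = -262273 - 198077/307706 = -80703173815/307706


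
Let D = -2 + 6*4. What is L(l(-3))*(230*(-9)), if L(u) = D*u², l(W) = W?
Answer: -409860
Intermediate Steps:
D = 22 (D = -2 + 24 = 22)
L(u) = 22*u²
L(l(-3))*(230*(-9)) = (22*(-3)²)*(230*(-9)) = (22*9)*(-2070) = 198*(-2070) = -409860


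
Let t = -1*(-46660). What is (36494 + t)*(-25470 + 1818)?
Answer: -1966758408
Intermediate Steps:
t = 46660
(36494 + t)*(-25470 + 1818) = (36494 + 46660)*(-25470 + 1818) = 83154*(-23652) = -1966758408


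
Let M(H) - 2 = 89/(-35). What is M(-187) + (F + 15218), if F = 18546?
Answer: 1181721/35 ≈ 33763.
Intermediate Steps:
M(H) = -19/35 (M(H) = 2 + 89/(-35) = 2 + 89*(-1/35) = 2 - 89/35 = -19/35)
M(-187) + (F + 15218) = -19/35 + (18546 + 15218) = -19/35 + 33764 = 1181721/35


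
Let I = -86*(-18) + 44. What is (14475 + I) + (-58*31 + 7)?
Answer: 14276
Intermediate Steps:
I = 1592 (I = 1548 + 44 = 1592)
(14475 + I) + (-58*31 + 7) = (14475 + 1592) + (-58*31 + 7) = 16067 + (-1798 + 7) = 16067 - 1791 = 14276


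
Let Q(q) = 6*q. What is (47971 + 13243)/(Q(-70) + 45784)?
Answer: 30607/22682 ≈ 1.3494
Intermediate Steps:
(47971 + 13243)/(Q(-70) + 45784) = (47971 + 13243)/(6*(-70) + 45784) = 61214/(-420 + 45784) = 61214/45364 = 61214*(1/45364) = 30607/22682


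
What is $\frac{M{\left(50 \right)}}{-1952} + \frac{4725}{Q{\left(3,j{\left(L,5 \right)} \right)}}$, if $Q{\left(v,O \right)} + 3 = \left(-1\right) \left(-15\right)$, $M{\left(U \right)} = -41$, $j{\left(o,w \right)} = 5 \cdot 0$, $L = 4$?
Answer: $\frac{768641}{1952} \approx 393.77$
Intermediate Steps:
$j{\left(o,w \right)} = 0$
$Q{\left(v,O \right)} = 12$ ($Q{\left(v,O \right)} = -3 - -15 = -3 + 15 = 12$)
$\frac{M{\left(50 \right)}}{-1952} + \frac{4725}{Q{\left(3,j{\left(L,5 \right)} \right)}} = - \frac{41}{-1952} + \frac{4725}{12} = \left(-41\right) \left(- \frac{1}{1952}\right) + 4725 \cdot \frac{1}{12} = \frac{41}{1952} + \frac{1575}{4} = \frac{768641}{1952}$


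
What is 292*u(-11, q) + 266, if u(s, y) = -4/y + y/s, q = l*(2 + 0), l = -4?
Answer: 6868/11 ≈ 624.36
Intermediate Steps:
q = -8 (q = -4*(2 + 0) = -4*2 = -8)
292*u(-11, q) + 266 = 292*(-4/(-8) - 8/(-11)) + 266 = 292*(-4*(-1/8) - 8*(-1/11)) + 266 = 292*(1/2 + 8/11) + 266 = 292*(27/22) + 266 = 3942/11 + 266 = 6868/11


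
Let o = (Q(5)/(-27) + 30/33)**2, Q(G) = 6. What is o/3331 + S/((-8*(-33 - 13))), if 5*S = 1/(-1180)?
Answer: 10006981669/70883450827200 ≈ 0.00014118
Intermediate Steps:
S = -1/5900 (S = (1/5)/(-1180) = (1/5)*(-1/1180) = -1/5900 ≈ -0.00016949)
o = 4624/9801 (o = (6/(-27) + 30/33)**2 = (6*(-1/27) + 30*(1/33))**2 = (-2/9 + 10/11)**2 = (68/99)**2 = 4624/9801 ≈ 0.47179)
o/3331 + S/((-8*(-33 - 13))) = (4624/9801)/3331 - (-1/(8*(-33 - 13)))/5900 = (4624/9801)*(1/3331) - 1/(5900*((-8*(-46)))) = 4624/32647131 - 1/5900/368 = 4624/32647131 - 1/5900*1/368 = 4624/32647131 - 1/2171200 = 10006981669/70883450827200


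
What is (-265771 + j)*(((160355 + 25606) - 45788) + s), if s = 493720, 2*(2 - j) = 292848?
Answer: -261286257349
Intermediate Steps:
j = -146422 (j = 2 - ½*292848 = 2 - 146424 = -146422)
(-265771 + j)*(((160355 + 25606) - 45788) + s) = (-265771 - 146422)*(((160355 + 25606) - 45788) + 493720) = -412193*((185961 - 45788) + 493720) = -412193*(140173 + 493720) = -412193*633893 = -261286257349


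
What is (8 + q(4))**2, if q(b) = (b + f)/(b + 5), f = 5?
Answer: 81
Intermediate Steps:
q(b) = 1 (q(b) = (b + 5)/(b + 5) = (5 + b)/(5 + b) = 1)
(8 + q(4))**2 = (8 + 1)**2 = 9**2 = 81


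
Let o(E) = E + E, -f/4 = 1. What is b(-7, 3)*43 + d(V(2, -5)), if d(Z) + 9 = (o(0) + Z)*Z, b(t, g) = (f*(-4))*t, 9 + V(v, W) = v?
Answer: -4776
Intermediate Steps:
f = -4 (f = -4*1 = -4)
V(v, W) = -9 + v
b(t, g) = 16*t (b(t, g) = (-4*(-4))*t = 16*t)
o(E) = 2*E
d(Z) = -9 + Z² (d(Z) = -9 + (2*0 + Z)*Z = -9 + (0 + Z)*Z = -9 + Z*Z = -9 + Z²)
b(-7, 3)*43 + d(V(2, -5)) = (16*(-7))*43 + (-9 + (-9 + 2)²) = -112*43 + (-9 + (-7)²) = -4816 + (-9 + 49) = -4816 + 40 = -4776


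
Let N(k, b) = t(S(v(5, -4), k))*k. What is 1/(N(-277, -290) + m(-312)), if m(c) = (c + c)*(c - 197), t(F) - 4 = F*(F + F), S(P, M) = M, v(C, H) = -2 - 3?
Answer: -1/42191358 ≈ -2.3702e-8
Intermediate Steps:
v(C, H) = -5
t(F) = 4 + 2*F² (t(F) = 4 + F*(F + F) = 4 + F*(2*F) = 4 + 2*F²)
N(k, b) = k*(4 + 2*k²) (N(k, b) = (4 + 2*k²)*k = k*(4 + 2*k²))
m(c) = 2*c*(-197 + c) (m(c) = (2*c)*(-197 + c) = 2*c*(-197 + c))
1/(N(-277, -290) + m(-312)) = 1/(2*(-277)*(2 + (-277)²) + 2*(-312)*(-197 - 312)) = 1/(2*(-277)*(2 + 76729) + 2*(-312)*(-509)) = 1/(2*(-277)*76731 + 317616) = 1/(-42508974 + 317616) = 1/(-42191358) = -1/42191358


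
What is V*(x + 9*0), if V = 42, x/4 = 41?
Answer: 6888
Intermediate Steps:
x = 164 (x = 4*41 = 164)
V*(x + 9*0) = 42*(164 + 9*0) = 42*(164 + 0) = 42*164 = 6888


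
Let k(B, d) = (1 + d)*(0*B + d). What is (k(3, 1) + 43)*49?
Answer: 2205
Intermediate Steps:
k(B, d) = d*(1 + d) (k(B, d) = (1 + d)*(0 + d) = (1 + d)*d = d*(1 + d))
(k(3, 1) + 43)*49 = (1*(1 + 1) + 43)*49 = (1*2 + 43)*49 = (2 + 43)*49 = 45*49 = 2205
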